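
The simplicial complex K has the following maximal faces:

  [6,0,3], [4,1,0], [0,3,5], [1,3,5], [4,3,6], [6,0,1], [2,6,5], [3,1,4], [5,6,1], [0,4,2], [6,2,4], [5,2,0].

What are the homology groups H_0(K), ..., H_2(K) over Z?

Take the total order 0 < 1 < 2 < 3 < 4 < 5 < 6 on the vertex set. Then K (dimension 2) consists of the simplices:

  0-simplices (7): [0], [1], [2], [3], [4], [5], [6]
  1-simplices (18): [0,1], [0,2], [0,3], [0,4], [0,5], [0,6], [1,3], [1,4], [1,5], [1,6], [2,4], [2,5], [2,6], [3,4], [3,5], [3,6], [4,6], [5,6]
  2-simplices (12): [0,1,4], [0,1,6], [0,2,4], [0,2,5], [0,3,5], [0,3,6], [1,3,4], [1,3,5], [1,5,6], [2,4,6], [2,5,6], [3,4,6]

so the chain groups are C_0 ≅ Z^7, C_1 ≅ Z^18, C_2 ≅ Z^12.

∂_1: C_1 → C_0 sends each edge [p,q] (with p < q) to q − p.
As a 7×18 matrix over Z this has rank 6, with invariant factors (1,1,1,1,1,1).

The boundary map ∂_2: C_2 → C_1 sends each 2-simplex [p,q,r] to [q,r] − [p,r] + [p,q]. For instance
  ∂[0,2,5] = [2,5] − [0,5] + [0,2],
  ∂[1,3,4] = [3,4] − [1,4] + [1,3].
The resulting 18×12 matrix has rank 12, and its Smith normal form has invariant factors (1,1,1,1,1,1,1,1,1,1,1,2).

From H_k ≅ ker(∂_k) / im(∂_{k+1}) we obtain:

  H_0: rank C_0 − rank ∂_1 = 7 − 6 = 1, and the invariant factors of ∂_1 are all 1, so H_0 ≅ Z.
  H_1: rank ker ∂_1 − rank ∂_2 = (18 − 6) − 12 = 0, and ∂_2 has invariant factor 2 > 1, so H_1 ≅ Z_2.
  H_2: rank ker ∂_2 − rank ∂_3 = (12 − 12) − 0 = 0, and there is no ∂_3, so H_2 ≅ 0.

H_0 = Z,  H_1 = Z_2,  H_2 = 0.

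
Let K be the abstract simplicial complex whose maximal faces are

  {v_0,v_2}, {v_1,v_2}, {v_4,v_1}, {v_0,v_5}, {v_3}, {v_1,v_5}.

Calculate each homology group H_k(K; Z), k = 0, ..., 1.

H_0 = Z^2,  H_1 = Z.

Take the total order v_0 < v_1 < v_2 < v_3 < v_4 < v_5 on the vertex set. Then K (dimension 1) consists of the simplices:

  0-simplices (6): [v_0], [v_1], [v_2], [v_3], [v_4], [v_5]
  1-simplices (5): [v_0,v_2], [v_0,v_5], [v_1,v_2], [v_1,v_4], [v_1,v_5]

so the chain groups are C_0 ≅ Z^6, C_1 ≅ Z^5.

∂_1: C_1 → C_0 sends each edge [p,q] (with p < q) to q − p. For instance
  ∂[v_0,v_5] = [v_5] − [v_0].
As a 6×5 matrix over Z this has rank 4, with invariant factors (1,1,1,1).

Reading off H_k = ker ∂_k / im ∂_{k+1}:

  H_0: rank C_0 − rank ∂_1 = 6 − 4 = 2, and the invariant factors of ∂_1 are all 1, so H_0 = Z^2.
  H_1: rank ker ∂_1 − rank ∂_2 = (5 − 4) − 0 = 1, and there is no ∂_2, so H_1 = Z.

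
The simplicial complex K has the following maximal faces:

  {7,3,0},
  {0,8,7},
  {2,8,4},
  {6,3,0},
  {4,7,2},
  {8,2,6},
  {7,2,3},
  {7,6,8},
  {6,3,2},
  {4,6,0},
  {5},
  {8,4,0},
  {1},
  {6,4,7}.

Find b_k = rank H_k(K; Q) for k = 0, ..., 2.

b_0 = 3, b_1 = 0, b_2 = 0.

We work with the vertex ordering 0 < 1 < 2 < 3 < 4 < 5 < 6 < 7 < 8. The simplices of K, each written with vertices in increasing order, are:

  0-simplices (9): [0], [1], [2], [3], [4], [5], [6], [7], [8]
  1-simplices (18): [0,3], [0,4], [0,6], [0,7], [0,8], [2,3], [2,4], [2,6], [2,7], [2,8], [3,6], [3,7], [4,6], [4,7], [4,8], [6,7], [6,8], [7,8]
  2-simplices (12): [0,3,6], [0,3,7], [0,4,6], [0,4,8], [0,7,8], [2,3,6], [2,3,7], [2,4,7], [2,4,8], [2,6,8], [4,6,7], [6,7,8]

Hence C_0 ≅ Z^9, C_1 ≅ Z^18, C_2 ≅ Z^12.

The boundary map ∂_1: C_1 → C_0 is given by ∂[p,q] = [q] − [p].
The resulting 9×18 matrix has rank 6, and its Smith normal form has invariant factors (1,1,1,1,1,1).

Boundary ∂_2: C_2 → C_1 maps a triangle to the signed sum of its edges. For instance
  ∂[2,4,8] = [4,8] − [2,8] + [2,4],
  ∂[0,4,8] = [4,8] − [0,8] + [0,4].
The resulting 18×12 matrix has rank 12, and its Smith normal form has invariant factors (1,1,1,1,1,1,1,1,1,1,1,2).

Now H_k = ker ∂_k / im ∂_{k+1}, so:

  H_0: rank C_0 − rank ∂_1 = 9 − 6 = 3, and the invariant factors of ∂_1 are all 1, so H_0 = Z^3.
  H_1: rank ker ∂_1 − rank ∂_2 = (18 − 6) − 12 = 0, and ∂_2 has invariant factor 2 > 1, so H_1 = Z/2.
  H_2: rank ker ∂_2 − rank ∂_3 = (12 − 12) − 0 = 0, and there is no ∂_3, so H_2 = 0.

As a check, the Euler characteristic is 9 − 18 + 12 = 3, which agrees with 3 − 0 + 0 = 3.
(K is a triangulation of the disjoint union of a set of 2 points and the real projective plane RP^2.)

Hence the Betti numbers are b_0 = 3, b_1 = 0, b_2 = 0.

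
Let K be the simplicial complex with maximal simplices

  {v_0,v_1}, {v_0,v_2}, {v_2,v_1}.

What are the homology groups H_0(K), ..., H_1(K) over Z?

H_0 = Z,  H_1 = Z.

Take the total order v_0 < v_1 < v_2 on the vertex set. Then K (dimension 1) consists of the simplices:

  0-simplices (3): [v_0], [v_1], [v_2]
  1-simplices (3): [v_0,v_1], [v_0,v_2], [v_1,v_2]

so the chain groups are C_0 ≅ Z^3, C_1 ≅ Z^3.

Boundary ∂_1: C_1 → C_0 sends each edge [p,q] (with p < q) to q − p. For instance
  ∂[v_0,v_1] = [v_1] − [v_0].
The 3×3 boundary matrix has rank 2 and Smith normal form diag(1,1).

Now H_k = ker ∂_k / im ∂_{k+1}, so:

  H_0: rank C_0 − rank ∂_1 = 3 − 2 = 1, and the invariant factors of ∂_1 are all 1, so H_0 ≅ Z.
  H_1: rank ker ∂_1 − rank ∂_2 = (3 − 2) − 0 = 1, and there is no ∂_2, so H_1 ≅ Z.

As a check, the Euler characteristic is 3 − 3 = 0, which agrees with 1 − 1 = 0.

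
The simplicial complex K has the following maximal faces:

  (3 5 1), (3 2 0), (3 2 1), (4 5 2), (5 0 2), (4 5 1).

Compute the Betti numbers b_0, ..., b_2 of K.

b_0 = 1, b_1 = 1, b_2 = 0.

Fix the vertex order 0 < 1 < 2 < 3 < 4 < 5 and write every simplex with vertices in increasing order. Then dim K = 2 and the simplices of K are:

  0-simplices (6): [0], [1], [2], [3], [4], [5]
  1-simplices (12): [0,2], [0,3], [0,5], [1,2], [1,3], [1,4], [1,5], [2,3], [2,4], [2,5], [3,5], [4,5]
  2-simplices (6): [0,2,3], [0,2,5], [1,2,3], [1,3,5], [1,4,5], [2,4,5]

giving chain groups C_0 ≅ Z^6, C_1 ≅ Z^12, C_2 ≅ Z^6.

∂_1: C_1 → C_0 is given by ∂[p,q] = [q] − [p].
This gives a 6×12 integer matrix of rank 5; reducing to Smith normal form yields diagonal entries (1,1,1,1,1).

∂_2: C_2 → C_1 maps a triangle to the signed sum of its edges. For instance
  ∂[1,2,3] = [2,3] − [1,3] + [1,2],
  ∂[1,3,5] = [3,5] − [1,5] + [1,3].
The 12×6 boundary matrix has rank 6 and Smith normal form diag(1,1,1,1,1,1).

From H_k ≅ ker(∂_k) / im(∂_{k+1}) we obtain:

  H_0: rank C_0 − rank ∂_1 = 6 − 5 = 1, and the invariant factors of ∂_1 are all 1, so H_0 = Z.
  H_1: rank ker ∂_1 − rank ∂_2 = (12 − 5) − 6 = 1, and the invariant factors of ∂_2 are all 1, so H_1 = Z.
  H_2: rank ker ∂_2 − rank ∂_3 = (6 − 6) − 0 = 0, and there is no ∂_3, so H_2 = 0.

Hence the Betti numbers are b_0 = 1, b_1 = 1, b_2 = 0.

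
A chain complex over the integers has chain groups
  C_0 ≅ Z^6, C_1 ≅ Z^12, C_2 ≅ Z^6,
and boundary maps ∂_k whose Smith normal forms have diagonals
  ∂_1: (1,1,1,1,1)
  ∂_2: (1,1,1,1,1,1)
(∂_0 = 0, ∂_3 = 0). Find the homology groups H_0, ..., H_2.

H_0: b_0 = 6 − 0 − 5 = 1; torsion from ∂_1 factors > 1: none. So H_0 ≅ Z.
H_1: b_1 = 12 − 5 − 6 = 1; torsion from ∂_2 factors > 1: none. So H_1 ≅ Z.
H_2: b_2 = 6 − 6 − 0 = 0; torsion from ∂_3 factors > 1: none. So H_2 ≅ 0.

H_0 ≅ Z,  H_1 ≅ Z,  H_2 = 0.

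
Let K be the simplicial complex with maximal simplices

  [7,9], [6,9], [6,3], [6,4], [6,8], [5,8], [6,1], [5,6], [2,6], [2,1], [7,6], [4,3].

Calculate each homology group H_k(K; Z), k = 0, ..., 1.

Order the vertices as 1 < 2 < 3 < 4 < 5 < 6 < 7 < 8 < 9. Listing each simplex with vertices in this order, K has dimension 1 with simplices:

  0-simplices (9): [1], [2], [3], [4], [5], [6], [7], [8], [9]
  1-simplices (12): [1,2], [1,6], [2,6], [3,4], [3,6], [4,6], [5,6], [5,8], [6,7], [6,8], [6,9], [7,9]

giving chain groups C_0 ≅ Z^9, C_1 ≅ Z^12.

∂_1: C_1 → C_0 sends each edge [p,q] (with p < q) to q − p.
The resulting 9×12 matrix has rank 8, and its Smith normal form has invariant factors (1,1,1,1,1,1,1,1).

Reading off H_k = ker ∂_k / im ∂_{k+1}:

  H_0: rank C_0 − rank ∂_1 = 9 − 8 = 1, and the invariant factors of ∂_1 are all 1, so H_0 = Z.
  H_1: rank ker ∂_1 − rank ∂_2 = (12 − 8) − 0 = 4, and there is no ∂_2, so H_1 = Z^4.

(K is a triangulation of a wedge of 4 circles.)

H_0 ≅ Z,  H_1 ≅ Z^4.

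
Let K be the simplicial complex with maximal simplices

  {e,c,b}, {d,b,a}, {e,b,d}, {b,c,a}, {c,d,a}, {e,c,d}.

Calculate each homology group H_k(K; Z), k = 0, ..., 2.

Fix the vertex order a < b < c < d < e and write every simplex with vertices in increasing order. Then dim K = 2 and the simplices of K are:

  0-simplices (5): a, b, c, d, e
  1-simplices (9): ab, ac, ad, bc, bd, be, cd, ce, de
  2-simplices (6): abc, abd, acd, bce, bde, cde

giving chain groups C_0 ≅ Z^5, C_1 ≅ Z^9, C_2 ≅ Z^6.

Boundary ∂_1: C_1 → C_0 sends each edge [p,q] (with p < q) to q − p.
This gives a 5×9 integer matrix of rank 4; reducing to Smith normal form yields diagonal entries (1,1,1,1).

The boundary map ∂_2: C_2 → C_1 sends each 2-simplex [p,q,r] to [q,r] − [p,r] + [p,q]. For instance
  ∂bde = de − be + bd,
  ∂cde = de − ce + cd.
As a 9×6 matrix over Z this has rank 5, with invariant factors (1,1,1,1,1).

Now H_k = ker ∂_k / im ∂_{k+1}, so:

  H_0: rank C_0 − rank ∂_1 = 5 − 4 = 1, and the invariant factors of ∂_1 are all 1, so H_0 ≅ Z.
  H_1: rank ker ∂_1 − rank ∂_2 = (9 − 4) − 5 = 0, and the invariant factors of ∂_2 are all 1, so H_1 ≅ 0.
  H_2: rank ker ∂_2 − rank ∂_3 = (6 − 5) − 0 = 1, and there is no ∂_3, so H_2 ≅ Z.

(K is a triangulation of the 2-sphere S^2.)

H_0 = Z,  H_1 = 0,  H_2 = Z.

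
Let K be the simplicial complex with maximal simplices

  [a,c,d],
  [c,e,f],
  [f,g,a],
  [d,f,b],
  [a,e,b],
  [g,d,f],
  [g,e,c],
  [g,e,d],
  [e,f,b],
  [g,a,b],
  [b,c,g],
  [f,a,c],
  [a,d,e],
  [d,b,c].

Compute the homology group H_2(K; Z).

Take the total order a < b < c < d < e < f < g on the vertex set. Then K (dimension 2) consists of the simplices:

  0-simplices (7): a, b, c, d, e, f, g
  1-simplices (21): ab, ac, ad, ae, af, ag, bc, bd, be, bf, bg, cd, ce, cf, cg, de, df, dg, ef, eg, fg
  2-simplices (14): abe, abg, acd, acf, ade, afg, bcd, bcg, bdf, bef, cef, ceg, deg, dfg

so the chain groups are C_0 ≅ Z^7, C_1 ≅ Z^21, C_2 ≅ Z^14.

Boundary ∂_1: C_1 → C_0 maps an edge to its endpoints' difference, ∂[p,q] = q − p.
This gives a 7×21 integer matrix of rank 6; reducing to Smith normal form yields diagonal entries (1,1,1,1,1,1).

Boundary ∂_2: C_2 → C_1 maps a triangle to the signed sum of its edges. For instance
  ∂dfg = fg − dg + df,
  ∂bdf = df − bf + bd.
The resulting 21×14 matrix has rank 13, and its Smith normal form has invariant factors (1,1,1,1,1,1,1,1,1,1,1,1,1).

Now H_k = ker ∂_k / im ∂_{k+1}, so:

  H_2: rank ker ∂_2 − rank ∂_3 = (14 − 13) − 0 = 1, and there is no ∂_3, so H_2 = Z.

(K is a triangulation of the torus T^2.)

H_2 ≅ Z.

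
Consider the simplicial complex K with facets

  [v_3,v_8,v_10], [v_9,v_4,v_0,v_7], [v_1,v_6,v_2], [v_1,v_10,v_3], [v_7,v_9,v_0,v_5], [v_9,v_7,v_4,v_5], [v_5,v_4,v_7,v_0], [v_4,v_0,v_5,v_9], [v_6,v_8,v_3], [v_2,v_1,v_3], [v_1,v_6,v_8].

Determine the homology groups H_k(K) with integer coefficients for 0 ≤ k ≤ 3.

We work with the vertex ordering v_0 < v_1 < v_2 < v_3 < v_4 < v_5 < v_6 < v_7 < v_8 < v_9 < v_10. The simplices of K, each written with vertices in increasing order, are:

  0-simplices (11): [v_0], [v_1], [v_2], [v_3], [v_4], [v_5], [v_6], [v_7], [v_8], [v_9], [v_10]
  1-simplices (22): (22 of them)
  2-simplices (16): (16 of them)
  3-simplices (5): [v_0,v_4,v_5,v_7], [v_0,v_4,v_5,v_9], [v_0,v_4,v_7,v_9], [v_0,v_5,v_7,v_9], [v_4,v_5,v_7,v_9]

giving chain groups C_0 ≅ Z^11, C_1 ≅ Z^22, C_2 ≅ Z^16, C_3 ≅ Z^5.

Boundary ∂_1: C_1 → C_0 maps an edge to its endpoints' difference, ∂[p,q] = q − p. For instance
  ∂[v_0,v_9] = [v_9] − [v_0].
The resulting 11×22 matrix has rank 9, and its Smith normal form has invariant factors (1,1,1,1,1,1,1,1,1).

∂_2: C_2 → C_1 maps a triangle to the signed sum of its edges. For instance
  ∂[v_1,v_2,v_6] = [v_2,v_6] − [v_1,v_6] + [v_1,v_2],
  ∂[v_4,v_5,v_7] = [v_5,v_7] − [v_4,v_7] + [v_4,v_5].
The 22×16 boundary matrix has rank 12 and Smith normal form diag(1,1,1,1,1,1,1,1,1,1,1,1).

∂_3: C_3 → C_2 sends each 3-simplex σ to the alternating sum Σ_i (−1)^i (σ with its i-th vertex removed). For instance
  ∂[v_0,v_4,v_7,v_9] = [v_4,v_7,v_9] − [v_0,v_7,v_9] + [v_0,v_4,v_9] − [v_0,v_4,v_7],
  ∂[v_0,v_4,v_5,v_7] = [v_4,v_5,v_7] − [v_0,v_5,v_7] + [v_0,v_4,v_7] − [v_0,v_4,v_5].
This gives a 16×5 integer matrix of rank 4; reducing to Smith normal form yields diagonal entries (1,1,1,1).

Now H_k = ker ∂_k / im ∂_{k+1}, so:

  H_0: rank C_0 − rank ∂_1 = 11 − 9 = 2, and the invariant factors of ∂_1 are all 1, so H_0 = Z^2.
  H_1: rank ker ∂_1 − rank ∂_2 = (22 − 9) − 12 = 1, and the invariant factors of ∂_2 are all 1, so H_1 = Z.
  H_2: rank ker ∂_2 − rank ∂_3 = (16 − 12) − 4 = 0, and the invariant factors of ∂_3 are all 1, so H_2 = 0.
  H_3: rank ker ∂_3 − rank ∂_4 = (5 − 4) − 0 = 1, and there is no ∂_4, so H_3 = Z.

As a check, the Euler characteristic is 11 − 22 + 16 − 5 = 0, which agrees with 2 − 1 + 0 − 1 = 0.

H_0 = Z^2,  H_1 = Z,  H_2 = 0,  H_3 = Z.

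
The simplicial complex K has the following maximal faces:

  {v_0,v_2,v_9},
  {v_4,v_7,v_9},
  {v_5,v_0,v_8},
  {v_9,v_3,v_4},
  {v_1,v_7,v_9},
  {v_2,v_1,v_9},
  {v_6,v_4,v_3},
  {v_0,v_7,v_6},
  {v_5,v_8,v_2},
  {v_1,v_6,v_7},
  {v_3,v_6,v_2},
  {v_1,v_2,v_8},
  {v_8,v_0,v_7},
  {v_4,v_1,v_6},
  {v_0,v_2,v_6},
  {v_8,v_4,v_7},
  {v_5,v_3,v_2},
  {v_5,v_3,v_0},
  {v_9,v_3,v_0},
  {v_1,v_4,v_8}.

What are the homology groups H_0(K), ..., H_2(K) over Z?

H_0 = Z,  H_1 = Z ⊕ Z/2Z,  H_2 = 0.

We work with the vertex ordering v_0 < v_1 < v_2 < v_3 < v_4 < v_5 < v_6 < v_7 < v_8 < v_9. The simplices of K, each written with vertices in increasing order, are:

  0-simplices (10): [v_0], [v_1], [v_2], [v_3], [v_4], [v_5], [v_6], [v_7], [v_8], [v_9]
  1-simplices (30): (30 of them)
  2-simplices (20): (20 of them)

Hence C_0 ≅ Z^10, C_1 ≅ Z^30, C_2 ≅ Z^20.

The boundary map ∂_1: C_1 → C_0 is given by ∂[p,q] = [q] − [p]. For instance
  ∂[v_3,v_6] = [v_6] − [v_3].
The 10×30 boundary matrix has rank 9 and Smith normal form diag(1,1,1,1,1,1,1,1,1).

∂_2: C_2 → C_1 sends each 2-simplex [p,q,r] to [q,r] − [p,r] + [p,q]. For instance
  ∂[v_4,v_7,v_8] = [v_7,v_8] − [v_4,v_8] + [v_4,v_7],
  ∂[v_3,v_4,v_9] = [v_4,v_9] − [v_3,v_9] + [v_3,v_4].
As a 30×20 matrix over Z this has rank 20, with invariant factors (1,1,1,1,1,1,1,1,1,1,1,1,1,1,1,1,1,1,1,2).

Now H_k = ker ∂_k / im ∂_{k+1}, so:

  H_0: rank C_0 − rank ∂_1 = 10 − 9 = 1, and the invariant factors of ∂_1 are all 1, so H_0 = Z.
  H_1: rank ker ∂_1 − rank ∂_2 = (30 − 9) − 20 = 1, and ∂_2 has invariant factor 2 > 1, so H_1 = Z ⊕ Z/2Z.
  H_2: rank ker ∂_2 − rank ∂_3 = (20 − 20) − 0 = 0, and there is no ∂_3, so H_2 = 0.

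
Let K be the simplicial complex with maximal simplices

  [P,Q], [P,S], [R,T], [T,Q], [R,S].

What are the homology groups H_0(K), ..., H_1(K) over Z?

H_0 = Z,  H_1 = Z.

Order the vertices as P < Q < R < S < T. Listing each simplex with vertices in this order, K has dimension 1 with simplices:

  0-simplices (5): P, Q, R, S, T
  1-simplices (5): PQ, PS, QT, RS, RT

so the chain groups are C_0 ≅ Z^5, C_1 ≅ Z^5.

∂_1: C_1 → C_0 sends each edge [p,q] (with p < q) to q − p.
The resulting 5×5 matrix has rank 4, and its Smith normal form has invariant factors (1,1,1,1).

Now H_k = ker ∂_k / im ∂_{k+1}, so:

  H_0: rank C_0 − rank ∂_1 = 5 − 4 = 1, and the invariant factors of ∂_1 are all 1, so H_0 ≅ Z.
  H_1: rank ker ∂_1 − rank ∂_2 = (5 − 4) − 0 = 1, and there is no ∂_2, so H_1 ≅ Z.

As a check, the Euler characteristic is 5 − 5 = 0, which agrees with 1 − 1 = 0.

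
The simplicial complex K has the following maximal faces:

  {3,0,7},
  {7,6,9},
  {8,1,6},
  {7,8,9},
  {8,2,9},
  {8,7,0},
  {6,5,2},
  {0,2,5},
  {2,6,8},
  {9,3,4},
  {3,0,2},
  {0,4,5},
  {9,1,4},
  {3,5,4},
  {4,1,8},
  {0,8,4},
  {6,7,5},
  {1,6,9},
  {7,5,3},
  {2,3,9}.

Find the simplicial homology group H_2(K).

Order the vertices as 0 < 1 < 2 < 3 < 4 < 5 < 6 < 7 < 8 < 9. Listing each simplex with vertices in this order, K has dimension 2 with simplices:

  0-simplices (10): [0], [1], [2], [3], [4], [5], [6], [7], [8], [9]
  1-simplices (30): (30 of them)
  2-simplices (20): (20 of them)

so the chain groups are C_0 ≅ Z^10, C_1 ≅ Z^30, C_2 ≅ Z^20.

Boundary ∂_1: C_1 → C_0 sends each edge [p,q] (with p < q) to q − p.
The 10×30 boundary matrix has rank 9 and Smith normal form diag(1,1,1,1,1,1,1,1,1).

The boundary map ∂_2: C_2 → C_1 sends each 2-simplex [p,q,r] to [q,r] − [p,r] + [p,q]. For instance
  ∂[0,7,8] = [7,8] − [0,8] + [0,7],
  ∂[6,7,9] = [7,9] − [6,9] + [6,7].
The resulting 30×20 matrix has rank 20, and its Smith normal form has invariant factors (1,1,1,1,1,1,1,1,1,1,1,1,1,1,1,1,1,1,1,2).

From H_k ≅ ker(∂_k) / im(∂_{k+1}) we obtain:

  H_2: rank ker ∂_2 − rank ∂_3 = (20 − 20) − 0 = 0, and there is no ∂_3, so H_2 ≅ 0.

H_2 ≅ 0.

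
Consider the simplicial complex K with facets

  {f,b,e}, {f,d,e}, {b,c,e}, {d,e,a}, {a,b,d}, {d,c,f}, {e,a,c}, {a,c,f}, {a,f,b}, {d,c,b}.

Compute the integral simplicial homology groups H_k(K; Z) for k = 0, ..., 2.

K has 6 vertices, 15 edges, 10 triangles.
rank ∂_0 = 0, rank ∂_1 = 5 ⇒ b_0 = 6 − 0 − 5 = 1; all invariant factors of ∂_1 are 1 so no torsion. So H_0 = Z.
rank ∂_1 = 5, rank ∂_2 = 10 ⇒ b_1 = 15 − 5 − 10 = 0; ∂_2 has invariant factor(s) [2] giving torsion. So H_1 = Z/2.
rank ∂_2 = 10, rank ∂_3 = 0 ⇒ b_2 = 10 − 10 − 0 = 0. So H_2 = 0.

H_0 = Z,  H_1 = Z/2,  H_2 = 0.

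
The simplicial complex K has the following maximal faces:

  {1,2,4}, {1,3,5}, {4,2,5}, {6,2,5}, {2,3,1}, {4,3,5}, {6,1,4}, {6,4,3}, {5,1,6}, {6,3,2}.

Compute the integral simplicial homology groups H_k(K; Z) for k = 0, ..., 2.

Order the vertices as 1 < 2 < 3 < 4 < 5 < 6. Listing each simplex with vertices in this order, K has dimension 2 with simplices:

  0-simplices (6): [1], [2], [3], [4], [5], [6]
  1-simplices (15): [1,2], [1,3], [1,4], [1,5], [1,6], [2,3], [2,4], [2,5], [2,6], [3,4], [3,5], [3,6], [4,5], [4,6], [5,6]
  2-simplices (10): [1,2,3], [1,2,4], [1,3,5], [1,4,6], [1,5,6], [2,3,6], [2,4,5], [2,5,6], [3,4,5], [3,4,6]

giving chain groups C_0 ≅ Z^6, C_1 ≅ Z^15, C_2 ≅ Z^10.

The boundary map ∂_1: C_1 → C_0 sends each edge [p,q] (with p < q) to q − p. For instance
  ∂[3,4] = [4] − [3].
As a 6×15 matrix over Z this has rank 5, with invariant factors (1,1,1,1,1).

Boundary ∂_2: C_2 → C_1 acts by ∂[p,q,r] = [q,r] − [p,r] + [p,q]. For instance
  ∂[1,4,6] = [4,6] − [1,6] + [1,4],
  ∂[2,4,5] = [4,5] − [2,5] + [2,4].
The resulting 15×10 matrix has rank 10, and its Smith normal form has invariant factors (1,1,1,1,1,1,1,1,1,2).

Now H_k = ker ∂_k / im ∂_{k+1}, so:

  H_0: rank C_0 − rank ∂_1 = 6 − 5 = 1, and the invariant factors of ∂_1 are all 1, so H_0 ≅ Z.
  H_1: rank ker ∂_1 − rank ∂_2 = (15 − 5) − 10 = 0, and ∂_2 has invariant factor 2 > 1, so H_1 ≅ Z/2.
  H_2: rank ker ∂_2 − rank ∂_3 = (10 − 10) − 0 = 0, and there is no ∂_3, so H_2 ≅ 0.

H_0 ≅ Z,  H_1 ≅ Z/2,  H_2 = 0.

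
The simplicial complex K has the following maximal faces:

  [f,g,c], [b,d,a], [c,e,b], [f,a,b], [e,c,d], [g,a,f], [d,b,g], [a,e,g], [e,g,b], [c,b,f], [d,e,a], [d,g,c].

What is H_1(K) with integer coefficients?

K has 7 vertices, 18 edges, 12 triangles.
rank ∂_1 = 6, rank ∂_2 = 12 ⇒ b_1 = 18 − 6 − 12 = 0; ∂_2 has invariant factor(s) [2] giving torsion. So H_1 ≅ Z/2.

H_1 ≅ Z/2.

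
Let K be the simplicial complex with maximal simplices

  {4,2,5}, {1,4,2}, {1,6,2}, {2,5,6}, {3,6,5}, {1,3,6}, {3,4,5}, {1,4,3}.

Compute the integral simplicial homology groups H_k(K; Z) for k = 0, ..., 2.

H_0 = Z,  H_1 = 0,  H_2 = Z.

We work with the vertex ordering 1 < 2 < 3 < 4 < 5 < 6. The simplices of K, each written with vertices in increasing order, are:

  0-simplices (6): [1], [2], [3], [4], [5], [6]
  1-simplices (12): [1,2], [1,3], [1,4], [1,6], [2,4], [2,5], [2,6], [3,4], [3,5], [3,6], [4,5], [5,6]
  2-simplices (8): [1,2,4], [1,2,6], [1,3,4], [1,3,6], [2,4,5], [2,5,6], [3,4,5], [3,5,6]

so the chain groups are C_0 ≅ Z^6, C_1 ≅ Z^12, C_2 ≅ Z^8.

Boundary ∂_1: C_1 → C_0 maps an edge to its endpoints' difference, ∂[p,q] = q − p. For instance
  ∂[1,6] = [6] − [1].
As a 6×12 matrix over Z this has rank 5, with invariant factors (1,1,1,1,1).

The boundary map ∂_2: C_2 → C_1 acts by ∂[p,q,r] = [q,r] − [p,r] + [p,q]. For instance
  ∂[3,5,6] = [5,6] − [3,6] + [3,5],
  ∂[3,4,5] = [4,5] − [3,5] + [3,4].
As a 12×8 matrix over Z this has rank 7, with invariant factors (1,1,1,1,1,1,1).

Now H_k = ker ∂_k / im ∂_{k+1}, so:

  H_0: rank C_0 − rank ∂_1 = 6 − 5 = 1, and the invariant factors of ∂_1 are all 1, so H_0 ≅ Z.
  H_1: rank ker ∂_1 − rank ∂_2 = (12 − 5) − 7 = 0, and the invariant factors of ∂_2 are all 1, so H_1 ≅ 0.
  H_2: rank ker ∂_2 − rank ∂_3 = (8 − 7) − 0 = 1, and there is no ∂_3, so H_2 ≅ Z.

(K is a triangulation of the 2-sphere S^2.)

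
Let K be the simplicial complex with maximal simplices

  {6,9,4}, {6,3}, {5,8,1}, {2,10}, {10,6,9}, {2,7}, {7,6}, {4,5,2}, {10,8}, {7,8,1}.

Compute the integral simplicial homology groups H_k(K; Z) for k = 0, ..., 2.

Fix the vertex order 1 < 2 < 3 < 4 < 5 < 6 < 7 < 8 < 9 < 10 and write every simplex with vertices in increasing order. Then dim K = 2 and the simplices of K are:

  0-simplices (10): [1], [2], [3], [4], [5], [6], [7], [8], [9], [10]
  1-simplices (18): [1,5], [1,7], [1,8], [2,4], [2,5], [2,7], [2,10], [3,6], [4,5], [4,6], [4,9], [5,8], [6,7], [6,9], [6,10], [7,8], [8,10], [9,10]
  2-simplices (5): [1,5,8], [1,7,8], [2,4,5], [4,6,9], [6,9,10]

giving chain groups C_0 ≅ Z^10, C_1 ≅ Z^18, C_2 ≅ Z^5.

∂_1: C_1 → C_0 sends each edge [p,q] (with p < q) to q − p.
The 10×18 boundary matrix has rank 9 and Smith normal form diag(1,1,1,1,1,1,1,1,1).

The boundary map ∂_2: C_2 → C_1 sends each 2-simplex [p,q,r] to [q,r] − [p,r] + [p,q]. For instance
  ∂[4,6,9] = [6,9] − [4,9] + [4,6],
  ∂[1,5,8] = [5,8] − [1,8] + [1,5].
This gives a 18×5 integer matrix of rank 5; reducing to Smith normal form yields diagonal entries (1,1,1,1,1).

Reading off H_k = ker ∂_k / im ∂_{k+1}:

  H_0: rank C_0 − rank ∂_1 = 10 − 9 = 1, and the invariant factors of ∂_1 are all 1, so H_0 = Z.
  H_1: rank ker ∂_1 − rank ∂_2 = (18 − 9) − 5 = 4, and the invariant factors of ∂_2 are all 1, so H_1 = Z^4.
  H_2: rank ker ∂_2 − rank ∂_3 = (5 − 5) − 0 = 0, and there is no ∂_3, so H_2 = 0.

As a check, the Euler characteristic is 10 − 18 + 5 = -3, which agrees with 1 − 4 + 0 = -3.

H_0 = Z,  H_1 = Z^4,  H_2 = 0.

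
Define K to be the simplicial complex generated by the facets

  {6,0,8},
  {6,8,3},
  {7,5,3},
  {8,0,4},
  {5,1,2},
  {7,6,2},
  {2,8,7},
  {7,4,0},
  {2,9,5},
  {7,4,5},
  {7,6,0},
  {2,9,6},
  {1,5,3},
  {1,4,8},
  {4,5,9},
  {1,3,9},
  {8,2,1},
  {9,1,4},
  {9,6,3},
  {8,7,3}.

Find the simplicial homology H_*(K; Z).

H_0 = Z,  H_1 = Z ⊕ Z/2,  H_2 = 0.

Take the total order 0 < 1 < 2 < 3 < 4 < 5 < 6 < 7 < 8 < 9 on the vertex set. Then K (dimension 2) consists of the simplices:

  0-simplices (10): [0], [1], [2], [3], [4], [5], [6], [7], [8], [9]
  1-simplices (30): (30 of them)
  2-simplices (20): (20 of them)

Hence C_0 ≅ Z^10, C_1 ≅ Z^30, C_2 ≅ Z^20.

The boundary map ∂_1: C_1 → C_0 maps an edge to its endpoints' difference, ∂[p,q] = q − p. For instance
  ∂[2,8] = [8] − [2].
The resulting 10×30 matrix has rank 9, and its Smith normal form has invariant factors (1,1,1,1,1,1,1,1,1).

∂_2: C_2 → C_1 maps a triangle to the signed sum of its edges. For instance
  ∂[1,2,5] = [2,5] − [1,5] + [1,2],
  ∂[0,6,8] = [6,8] − [0,8] + [0,6].
This gives a 30×20 integer matrix of rank 20; reducing to Smith normal form yields diagonal entries (1,1,1,1,1,1,1,1,1,1,1,1,1,1,1,1,1,1,1,2).

Reading off H_k = ker ∂_k / im ∂_{k+1}:

  H_0: rank C_0 − rank ∂_1 = 10 − 9 = 1, and the invariant factors of ∂_1 are all 1, so H_0 ≅ Z.
  H_1: rank ker ∂_1 − rank ∂_2 = (30 − 9) − 20 = 1, and ∂_2 has invariant factor 2 > 1, so H_1 ≅ Z ⊕ Z/2.
  H_2: rank ker ∂_2 − rank ∂_3 = (20 − 20) − 0 = 0, and there is no ∂_3, so H_2 ≅ 0.

(K is a triangulation of the Klein bottle.)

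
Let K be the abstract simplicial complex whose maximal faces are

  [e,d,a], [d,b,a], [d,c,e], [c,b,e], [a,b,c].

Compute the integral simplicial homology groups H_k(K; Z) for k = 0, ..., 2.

Order the vertices as a < b < c < d < e. Listing each simplex with vertices in this order, K has dimension 2 with simplices:

  0-simplices (5): a, b, c, d, e
  1-simplices (10): ab, ac, ad, ae, bc, bd, be, cd, ce, de
  2-simplices (5): abc, abd, ade, bce, cde

so the chain groups are C_0 ≅ Z^5, C_1 ≅ Z^10, C_2 ≅ Z^5.

The boundary map ∂_1: C_1 → C_0 sends each edge [p,q] (with p < q) to q − p. For instance
  ∂ce = e − c.
The 5×10 boundary matrix has rank 4 and Smith normal form diag(1,1,1,1).

∂_2: C_2 → C_1 maps a triangle to the signed sum of its edges. For instance
  ∂bce = ce − be + bc,
  ∂ade = de − ae + ad.
This gives a 10×5 integer matrix of rank 5; reducing to Smith normal form yields diagonal entries (1,1,1,1,1).

Reading off H_k = ker ∂_k / im ∂_{k+1}:

  H_0: rank C_0 − rank ∂_1 = 5 − 4 = 1, and the invariant factors of ∂_1 are all 1, so H_0 = Z.
  H_1: rank ker ∂_1 − rank ∂_2 = (10 − 4) − 5 = 1, and the invariant factors of ∂_2 are all 1, so H_1 = Z.
  H_2: rank ker ∂_2 − rank ∂_3 = (5 − 5) − 0 = 0, and there is no ∂_3, so H_2 = 0.

As a check, the Euler characteristic is 5 − 10 + 5 = 0, which agrees with 1 − 1 + 0 = 0.
(K is a triangulation of the Möbius band.)

H_0 = Z,  H_1 = Z,  H_2 = 0.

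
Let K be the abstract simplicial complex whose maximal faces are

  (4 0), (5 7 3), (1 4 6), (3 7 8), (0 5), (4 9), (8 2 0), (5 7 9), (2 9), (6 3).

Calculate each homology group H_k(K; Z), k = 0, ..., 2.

We work with the vertex ordering 0 < 1 < 2 < 3 < 4 < 5 < 6 < 7 < 8 < 9. The simplices of K, each written with vertices in increasing order, are:

  0-simplices (10): [0], [1], [2], [3], [4], [5], [6], [7], [8], [9]
  1-simplices (18): [0,2], [0,4], [0,5], [0,8], [1,4], [1,6], [2,8], [2,9], [3,5], [3,6], [3,7], [3,8], [4,6], [4,9], [5,7], [5,9], [7,8], [7,9]
  2-simplices (5): [0,2,8], [1,4,6], [3,5,7], [3,7,8], [5,7,9]

so the chain groups are C_0 ≅ Z^10, C_1 ≅ Z^18, C_2 ≅ Z^5.

∂_1: C_1 → C_0 sends each edge [p,q] (with p < q) to q − p.
The 10×18 boundary matrix has rank 9 and Smith normal form diag(1,1,1,1,1,1,1,1,1).

The boundary map ∂_2: C_2 → C_1 maps a triangle to the signed sum of its edges. For instance
  ∂[5,7,9] = [7,9] − [5,9] + [5,7],
  ∂[0,2,8] = [2,8] − [0,8] + [0,2].
As a 18×5 matrix over Z this has rank 5, with invariant factors (1,1,1,1,1).

Reading off H_k = ker ∂_k / im ∂_{k+1}:

  H_0: rank C_0 − rank ∂_1 = 10 − 9 = 1, and the invariant factors of ∂_1 are all 1, so H_0 = Z.
  H_1: rank ker ∂_1 − rank ∂_2 = (18 − 9) − 5 = 4, and the invariant factors of ∂_2 are all 1, so H_1 = Z^4.
  H_2: rank ker ∂_2 − rank ∂_3 = (5 − 5) − 0 = 0, and there is no ∂_3, so H_2 = 0.

H_0 ≅ Z,  H_1 ≅ Z^4,  H_2 = 0.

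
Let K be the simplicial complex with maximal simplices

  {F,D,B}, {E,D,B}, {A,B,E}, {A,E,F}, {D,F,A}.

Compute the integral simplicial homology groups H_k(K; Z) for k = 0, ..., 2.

Fix the vertex order A < B < D < E < F and write every simplex with vertices in increasing order. Then dim K = 2 and the simplices of K are:

  0-simplices (5): A, B, D, E, F
  1-simplices (10): AB, AD, AE, AF, BD, BE, BF, DE, DF, EF
  2-simplices (5): ABE, ADF, AEF, BDE, BDF

so the chain groups are C_0 ≅ Z^5, C_1 ≅ Z^10, C_2 ≅ Z^5.

The boundary map ∂_1: C_1 → C_0 maps an edge to its endpoints' difference, ∂[p,q] = q − p. For instance
  ∂DE = E − D.
As a 5×10 matrix over Z this has rank 4, with invariant factors (1,1,1,1).

∂_2: C_2 → C_1 sends each 2-simplex [p,q,r] to [q,r] − [p,r] + [p,q]. For instance
  ∂BDE = DE − BE + BD,
  ∂ABE = BE − AE + AB.
As a 10×5 matrix over Z this has rank 5, with invariant factors (1,1,1,1,1).

Computing H_k = (kernel of ∂_k) / (image of ∂_{k+1}):

  H_0: rank C_0 − rank ∂_1 = 5 − 4 = 1, and the invariant factors of ∂_1 are all 1, so H_0 = Z.
  H_1: rank ker ∂_1 − rank ∂_2 = (10 − 4) − 5 = 1, and the invariant factors of ∂_2 are all 1, so H_1 = Z.
  H_2: rank ker ∂_2 − rank ∂_3 = (5 − 5) − 0 = 0, and there is no ∂_3, so H_2 = 0.

H_0 ≅ Z,  H_1 ≅ Z,  H_2 = 0.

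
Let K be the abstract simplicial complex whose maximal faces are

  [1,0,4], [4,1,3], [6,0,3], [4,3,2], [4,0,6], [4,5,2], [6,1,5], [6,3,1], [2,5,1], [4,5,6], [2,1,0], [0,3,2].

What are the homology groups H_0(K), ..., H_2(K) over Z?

H_0 = Z,  H_1 = Z/2,  H_2 = 0.

Fix the vertex order 0 < 1 < 2 < 3 < 4 < 5 < 6 and write every simplex with vertices in increasing order. Then dim K = 2 and the simplices of K are:

  0-simplices (7): [0], [1], [2], [3], [4], [5], [6]
  1-simplices (18): [0,1], [0,2], [0,3], [0,4], [0,6], [1,2], [1,3], [1,4], [1,5], [1,6], [2,3], [2,4], [2,5], [3,4], [3,6], [4,5], [4,6], [5,6]
  2-simplices (12): [0,1,2], [0,1,4], [0,2,3], [0,3,6], [0,4,6], [1,2,5], [1,3,4], [1,3,6], [1,5,6], [2,3,4], [2,4,5], [4,5,6]

giving chain groups C_0 ≅ Z^7, C_1 ≅ Z^18, C_2 ≅ Z^12.

Boundary ∂_1: C_1 → C_0 sends each edge [p,q] (with p < q) to q − p.
This gives a 7×18 integer matrix of rank 6; reducing to Smith normal form yields diagonal entries (1,1,1,1,1,1).

Boundary ∂_2: C_2 → C_1 sends each 2-simplex [p,q,r] to [q,r] − [p,r] + [p,q]. For instance
  ∂[1,2,5] = [2,5] − [1,5] + [1,2],
  ∂[2,4,5] = [4,5] − [2,5] + [2,4].
The resulting 18×12 matrix has rank 12, and its Smith normal form has invariant factors (1,1,1,1,1,1,1,1,1,1,1,2).

From H_k ≅ ker(∂_k) / im(∂_{k+1}) we obtain:

  H_0: rank C_0 − rank ∂_1 = 7 − 6 = 1, and the invariant factors of ∂_1 are all 1, so H_0 = Z.
  H_1: rank ker ∂_1 − rank ∂_2 = (18 − 6) − 12 = 0, and ∂_2 has invariant factor 2 > 1, so H_1 = Z/2.
  H_2: rank ker ∂_2 − rank ∂_3 = (12 − 12) − 0 = 0, and there is no ∂_3, so H_2 = 0.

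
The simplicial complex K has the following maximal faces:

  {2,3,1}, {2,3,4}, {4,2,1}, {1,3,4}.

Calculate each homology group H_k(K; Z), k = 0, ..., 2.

Fix the vertex order 1 < 2 < 3 < 4 and write every simplex with vertices in increasing order. Then dim K = 2 and the simplices of K are:

  0-simplices (4): [1], [2], [3], [4]
  1-simplices (6): [1,2], [1,3], [1,4], [2,3], [2,4], [3,4]
  2-simplices (4): [1,2,3], [1,2,4], [1,3,4], [2,3,4]

giving chain groups C_0 ≅ Z^4, C_1 ≅ Z^6, C_2 ≅ Z^4.

∂_1: C_1 → C_0 is given by ∂[p,q] = [q] − [p]. For instance
  ∂[1,2] = [2] − [1].
The 4×6 boundary matrix has rank 3 and Smith normal form diag(1,1,1).

∂_2: C_2 → C_1 acts by ∂[p,q,r] = [q,r] − [p,r] + [p,q]. For instance
  ∂[1,2,4] = [2,4] − [1,4] + [1,2],
  ∂[2,3,4] = [3,4] − [2,4] + [2,3].
This gives a 6×4 integer matrix of rank 3; reducing to Smith normal form yields diagonal entries (1,1,1).

From H_k ≅ ker(∂_k) / im(∂_{k+1}) we obtain:

  H_0: rank C_0 − rank ∂_1 = 4 − 3 = 1, and the invariant factors of ∂_1 are all 1, so H_0 ≅ Z.
  H_1: rank ker ∂_1 − rank ∂_2 = (6 − 3) − 3 = 0, and the invariant factors of ∂_2 are all 1, so H_1 ≅ 0.
  H_2: rank ker ∂_2 − rank ∂_3 = (4 − 3) − 0 = 1, and there is no ∂_3, so H_2 ≅ Z.

As a check, the Euler characteristic is 4 − 6 + 4 = 2, which agrees with 1 − 0 + 1 = 2.
(K is a triangulation of the 2-sphere S^2.)

H_0 ≅ Z,  H_1 = 0,  H_2 ≅ Z.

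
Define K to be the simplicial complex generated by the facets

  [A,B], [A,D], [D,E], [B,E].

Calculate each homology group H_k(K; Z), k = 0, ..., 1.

H_0 = Z,  H_1 = Z.

Order the vertices as A < B < D < E. Listing each simplex with vertices in this order, K has dimension 1 with simplices:

  0-simplices (4): A, B, D, E
  1-simplices (4): AB, AD, BE, DE

Hence C_0 ≅ Z^4, C_1 ≅ Z^4.

Boundary ∂_1: C_1 → C_0 is given by ∂[p,q] = [q] − [p]. For instance
  ∂AB = B − A.
The resulting 4×4 matrix has rank 3, and its Smith normal form has invariant factors (1,1,1).

Now H_k = ker ∂_k / im ∂_{k+1}, so:

  H_0: rank C_0 − rank ∂_1 = 4 − 3 = 1, and the invariant factors of ∂_1 are all 1, so H_0 ≅ Z.
  H_1: rank ker ∂_1 − rank ∂_2 = (4 − 3) − 0 = 1, and there is no ∂_2, so H_1 ≅ Z.

As a check, the Euler characteristic is 4 − 4 = 0, which agrees with 1 − 1 = 0.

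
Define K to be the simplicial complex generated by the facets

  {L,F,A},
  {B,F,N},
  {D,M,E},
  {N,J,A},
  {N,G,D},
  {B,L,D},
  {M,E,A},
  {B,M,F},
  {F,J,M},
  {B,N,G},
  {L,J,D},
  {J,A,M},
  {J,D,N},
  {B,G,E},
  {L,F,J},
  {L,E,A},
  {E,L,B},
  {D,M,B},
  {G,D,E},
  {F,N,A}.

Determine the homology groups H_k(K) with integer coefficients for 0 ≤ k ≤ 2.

Take the total order A < B < D < E < F < G < J < L < M < N on the vertex set. Then K (dimension 2) consists of the simplices:

  0-simplices (10): A, B, D, E, F, G, J, L, M, N
  1-simplices (30): AE, AF, AJ, AL, AM, AN, BD, BE, BF, BG, BL, BM, BN, DE, DG, DJ, DL, DM, DN, EG, EL, EM, FJ, FL, FM, FN, GN, JL, JM, JN
  2-simplices (20): AEL, AEM, AFL, AFN, AJM, AJN, BDL, BDM, BEG, BEL, BFM, BFN, BGN, DEG, DEM, DGN, DJL, DJN, FJL, FJM

Hence C_0 ≅ Z^10, C_1 ≅ Z^30, C_2 ≅ Z^20.

Boundary ∂_1: C_1 → C_0 maps an edge to its endpoints' difference, ∂[p,q] = q − p. For instance
  ∂AM = M − A.
This gives a 10×30 integer matrix of rank 9; reducing to Smith normal form yields diagonal entries (1,1,1,1,1,1,1,1,1).

∂_2: C_2 → C_1 acts by ∂[p,q,r] = [q,r] − [p,r] + [p,q]. For instance
  ∂AJM = JM − AM + AJ,
  ∂DJL = JL − DL + DJ.
This gives a 30×20 integer matrix of rank 20; reducing to Smith normal form yields diagonal entries (1,1,1,1,1,1,1,1,1,1,1,1,1,1,1,1,1,1,1,2).

Computing H_k = (kernel of ∂_k) / (image of ∂_{k+1}):

  H_0: rank C_0 − rank ∂_1 = 10 − 9 = 1, and the invariant factors of ∂_1 are all 1, so H_0 ≅ Z.
  H_1: rank ker ∂_1 − rank ∂_2 = (30 − 9) − 20 = 1, and ∂_2 has invariant factor 2 > 1, so H_1 ≅ Z ⊕ Z/2Z.
  H_2: rank ker ∂_2 − rank ∂_3 = (20 − 20) − 0 = 0, and there is no ∂_3, so H_2 ≅ 0.

As a check, the Euler characteristic is 10 − 30 + 20 = 0, which agrees with 1 − 1 + 0 = 0.

H_0 = Z,  H_1 = Z ⊕ Z/2Z,  H_2 = 0.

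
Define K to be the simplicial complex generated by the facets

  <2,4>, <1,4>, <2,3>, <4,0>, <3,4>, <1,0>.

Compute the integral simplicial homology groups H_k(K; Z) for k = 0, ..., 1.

We work with the vertex ordering 0 < 1 < 2 < 3 < 4. The simplices of K, each written with vertices in increasing order, are:

  0-simplices (5): [0], [1], [2], [3], [4]
  1-simplices (6): [0,1], [0,4], [1,4], [2,3], [2,4], [3,4]

Hence C_0 ≅ Z^5, C_1 ≅ Z^6.

The boundary map ∂_1: C_1 → C_0 is given by ∂[p,q] = [q] − [p].
This gives a 5×6 integer matrix of rank 4; reducing to Smith normal form yields diagonal entries (1,1,1,1).

Computing H_k = (kernel of ∂_k) / (image of ∂_{k+1}):

  H_0: rank C_0 − rank ∂_1 = 5 − 4 = 1, and the invariant factors of ∂_1 are all 1, so H_0 ≅ Z.
  H_1: rank ker ∂_1 − rank ∂_2 = (6 − 4) − 0 = 2, and there is no ∂_2, so H_1 ≅ Z^2.

(K is a triangulation of a wedge of 2 circles.)

H_0 ≅ Z,  H_1 ≅ Z^2.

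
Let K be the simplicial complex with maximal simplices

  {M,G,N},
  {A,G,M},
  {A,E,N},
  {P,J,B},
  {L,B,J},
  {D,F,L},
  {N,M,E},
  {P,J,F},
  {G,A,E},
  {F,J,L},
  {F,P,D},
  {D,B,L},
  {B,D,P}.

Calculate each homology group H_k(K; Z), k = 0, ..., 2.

H_0 = Z^2,  H_1 = Z,  H_2 = Z.

Take the total order A < B < D < E < F < G < J < L < M < N < P on the vertex set. Then K (dimension 2) consists of the simplices:

  0-simplices (11): A, B, D, E, F, G, J, L, M, N, P
  1-simplices (22): AE, AG, AM, AN, BD, BJ, BL, BP, DF, DL, DP, EG, EM, EN, FJ, FL, FP, GM, GN, JL, JP, MN
  2-simplices (13): AEG, AEN, AGM, BDL, BDP, BJL, BJP, DFL, DFP, EMN, FJL, FJP, GMN

Hence C_0 ≅ Z^11, C_1 ≅ Z^22, C_2 ≅ Z^13.

Boundary ∂_1: C_1 → C_0 is given by ∂[p,q] = [q] − [p]. For instance
  ∂JP = P − J.
The 11×22 boundary matrix has rank 9 and Smith normal form diag(1,1,1,1,1,1,1,1,1).

Boundary ∂_2: C_2 → C_1 maps a triangle to the signed sum of its edges. For instance
  ∂AGM = GM − AM + AG,
  ∂FJL = JL − FL + FJ.
The 22×13 boundary matrix has rank 12 and Smith normal form diag(1,1,1,1,1,1,1,1,1,1,1,1).

From H_k ≅ ker(∂_k) / im(∂_{k+1}) we obtain:

  H_0: rank C_0 − rank ∂_1 = 11 − 9 = 2, and the invariant factors of ∂_1 are all 1, so H_0 ≅ Z^2.
  H_1: rank ker ∂_1 − rank ∂_2 = (22 − 9) − 12 = 1, and the invariant factors of ∂_2 are all 1, so H_1 ≅ Z.
  H_2: rank ker ∂_2 − rank ∂_3 = (13 − 12) − 0 = 1, and there is no ∂_3, so H_2 ≅ Z.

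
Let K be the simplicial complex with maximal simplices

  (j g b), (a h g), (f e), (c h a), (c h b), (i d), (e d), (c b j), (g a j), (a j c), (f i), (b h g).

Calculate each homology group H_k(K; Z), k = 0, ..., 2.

K has 10 vertices, 16 edges, 8 triangles.
rank ∂_0 = 0, rank ∂_1 = 8 ⇒ b_0 = 10 − 0 − 8 = 2; all invariant factors of ∂_1 are 1 so no torsion. So H_0 ≅ Z^2.
rank ∂_1 = 8, rank ∂_2 = 7 ⇒ b_1 = 16 − 8 − 7 = 1; all invariant factors of ∂_2 are 1 so no torsion. So H_1 ≅ Z.
rank ∂_2 = 7, rank ∂_3 = 0 ⇒ b_2 = 8 − 7 − 0 = 1. So H_2 ≅ Z.

H_0 = Z^2,  H_1 = Z,  H_2 = Z.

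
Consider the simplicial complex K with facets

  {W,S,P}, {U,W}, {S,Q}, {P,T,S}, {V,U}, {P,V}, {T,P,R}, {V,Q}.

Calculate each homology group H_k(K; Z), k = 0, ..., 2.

Fix the vertex order P < Q < R < S < T < U < V < W and write every simplex with vertices in increasing order. Then dim K = 2 and the simplices of K are:

  0-simplices (8): P, Q, R, S, T, U, V, W
  1-simplices (12): PR, PS, PT, PV, PW, QS, QV, RT, ST, SW, UV, UW
  2-simplices (3): PRT, PST, PSW

Hence C_0 ≅ Z^8, C_1 ≅ Z^12, C_2 ≅ Z^3.

∂_1: C_1 → C_0 maps an edge to its endpoints' difference, ∂[p,q] = q − p. For instance
  ∂QV = V − Q.
The resulting 8×12 matrix has rank 7, and its Smith normal form has invariant factors (1,1,1,1,1,1,1).

Boundary ∂_2: C_2 → C_1 sends each 2-simplex [p,q,r] to [q,r] − [p,r] + [p,q]. For instance
  ∂PST = ST − PT + PS,
  ∂PSW = SW − PW + PS.
The 12×3 boundary matrix has rank 3 and Smith normal form diag(1,1,1).

Now H_k = ker ∂_k / im ∂_{k+1}, so:

  H_0: rank C_0 − rank ∂_1 = 8 − 7 = 1, and the invariant factors of ∂_1 are all 1, so H_0 ≅ Z.
  H_1: rank ker ∂_1 − rank ∂_2 = (12 − 7) − 3 = 2, and the invariant factors of ∂_2 are all 1, so H_1 ≅ Z^2.
  H_2: rank ker ∂_2 − rank ∂_3 = (3 − 3) − 0 = 0, and there is no ∂_3, so H_2 ≅ 0.

H_0 = Z,  H_1 = Z^2,  H_2 = 0.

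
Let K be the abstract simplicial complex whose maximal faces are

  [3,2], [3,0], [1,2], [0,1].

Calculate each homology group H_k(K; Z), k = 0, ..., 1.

H_0 ≅ Z,  H_1 ≅ Z.

We work with the vertex ordering 0 < 1 < 2 < 3. The simplices of K, each written with vertices in increasing order, are:

  0-simplices (4): [0], [1], [2], [3]
  1-simplices (4): [0,1], [0,3], [1,2], [2,3]

so the chain groups are C_0 ≅ Z^4, C_1 ≅ Z^4.

The boundary map ∂_1: C_1 → C_0 sends each edge [p,q] (with p < q) to q − p.
As a 4×4 matrix over Z this has rank 3, with invariant factors (1,1,1).

Now H_k = ker ∂_k / im ∂_{k+1}, so:

  H_0: rank C_0 − rank ∂_1 = 4 − 3 = 1, and the invariant factors of ∂_1 are all 1, so H_0 ≅ Z.
  H_1: rank ker ∂_1 − rank ∂_2 = (4 − 3) − 0 = 1, and there is no ∂_2, so H_1 ≅ Z.

(K is a triangulation of the circle S^1.)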